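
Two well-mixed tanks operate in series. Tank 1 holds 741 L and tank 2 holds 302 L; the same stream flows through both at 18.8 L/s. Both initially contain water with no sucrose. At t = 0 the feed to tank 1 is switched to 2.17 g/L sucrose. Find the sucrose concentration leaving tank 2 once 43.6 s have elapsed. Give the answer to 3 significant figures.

Species balance on tank i: dCᵢ/dt = (Cᵢ₋₁ − Cᵢ)/τᵢ with τᵢ = Vᵢ/Q.
τ₁ = 741/18.8 = 39.415 s; τ₂ = 302/18.8 = 16.064 s.
Solving the cascade with C₁(0)=C₂(0)=0 gives C₂(t) = C_in[1 − (τ₁ e^(−t/τ₁) − τ₂ e^(−t/τ₂))/(τ₁ − τ₂)].
At t = 43.6: e^(−t/τ₁) = 0.33082, e^(−t/τ₂) = 0.066260.
C₂ = 2.17·[1 − (39.415·0.33082 − 16.064·0.066260)/(23.351)] = 2.17·0.48718 = 1.0572 g/L.

1.06 g/L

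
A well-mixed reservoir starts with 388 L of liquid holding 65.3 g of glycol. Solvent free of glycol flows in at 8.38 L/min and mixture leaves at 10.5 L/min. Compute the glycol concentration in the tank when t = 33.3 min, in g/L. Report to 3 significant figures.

Total volume: dV/dt = Q_in − Q_out = -2.1200 L/min, so V(t) = 388 − 2.1200 t and V(33.3) = 317.40 L.
Species balance (pure solvent in): dm/dt = −Q_out · m/V(t).
Separate: dm/m = −Q_out dt/V(t) ⇒ ln(m/m₀) = −(Q_out/(Q_in−Q_out)) ln(V/V₀).
m = m₀ (V₀/V)^(Q_out/(Q_in−Q_out)) = 65.3 × (388/317.40)^(-4.9528) = 24.151 g.
C = m/V = 24.151/317.40 = 0.076088 g/L.

0.0761 g/L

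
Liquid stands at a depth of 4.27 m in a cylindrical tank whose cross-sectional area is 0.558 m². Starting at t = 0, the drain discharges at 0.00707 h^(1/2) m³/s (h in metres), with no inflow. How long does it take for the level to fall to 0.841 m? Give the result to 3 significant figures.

181 s

Volume balance on the tank: A dh/dt = −0.00707 √h.
This is separable: 2 d(√h)/dt = −0.00707/A, so √h = √h₀ − (0.00707/(2A)) t.
t = 2A(√h₀ − √h)/0.00707 = 2·0.558·(√4.27 − √0.841)/0.00707
  = 1.1160 × (2.0664 − 0.91706) / 0.00707 = 181.42 s.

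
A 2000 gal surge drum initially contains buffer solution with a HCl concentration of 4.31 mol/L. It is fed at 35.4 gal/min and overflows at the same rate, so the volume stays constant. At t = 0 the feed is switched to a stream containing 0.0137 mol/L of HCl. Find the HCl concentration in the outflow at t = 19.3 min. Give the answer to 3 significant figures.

Species balance on the tank: V dC/dt = Q(C_in − C).
Rewrite as dC/dt + C/τ = C_in/τ, τ = V/Q = 56.497 min.
C approaches C_in exponentially: C(t) = C_in + (C₀ − C_in) e^(−t/τ).
C(19.3) = 0.0137 + (4.31 − 0.0137)·e^(−19.3/56.497) = 0.0137 + (4.2963)·0.71063 = 3.0668 mol/L.

3.07 mol/L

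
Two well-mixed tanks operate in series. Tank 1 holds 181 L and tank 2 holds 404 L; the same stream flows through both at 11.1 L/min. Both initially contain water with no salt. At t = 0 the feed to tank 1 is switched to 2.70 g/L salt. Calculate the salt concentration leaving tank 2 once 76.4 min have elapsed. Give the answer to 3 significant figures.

Species balance on tank i: dCᵢ/dt = (Cᵢ₋₁ − Cᵢ)/τᵢ with τᵢ = Vᵢ/Q.
τ₁ = 181/11.1 = 16.306 min; τ₂ = 404/11.1 = 36.396 min.
Tank 1: C₁ = C_in(1 − e^(−t/τ₁)). Tank 2 (τ₁ ≠ τ₂): C₂ = C_in[1 − (τ₁ e^(−t/τ₁) − τ₂ e^(−t/τ₂))/(τ₁ − τ₂)].
At t = 76.4: e^(−t/τ₁) = 0.0092299, e^(−t/τ₂) = 0.12257.
C₂ = 2.70·[1 − (16.306·0.0092299 − 36.396·0.12257)/(-20.090)] = 2.70·0.78544 = 2.1207 g/L.

2.12 g/L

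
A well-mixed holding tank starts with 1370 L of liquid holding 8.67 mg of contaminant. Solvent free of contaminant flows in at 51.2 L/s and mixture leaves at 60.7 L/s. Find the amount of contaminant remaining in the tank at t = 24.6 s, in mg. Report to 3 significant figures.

2.62 mg

Total volume: dV/dt = Q_in − Q_out = -9.5000 L/s, so V(t) = 1370 − 9.5000 t and V(24.6) = 1136.3 L.
No contaminant enters, so dm/dt = −Q_out · (m/V).
dm/m = −Q_out dt/(V₀ − 9.5000 t); integrating gives ln(m/m₀) = −(Q_out/(Q_in−Q_out)) ln(V/V₀).
m = m₀ (V₀/V)^(Q_out/(Q_in−Q_out)) = 8.67 × (1370/1136.3)^(-6.3895) = 2.6243 mg.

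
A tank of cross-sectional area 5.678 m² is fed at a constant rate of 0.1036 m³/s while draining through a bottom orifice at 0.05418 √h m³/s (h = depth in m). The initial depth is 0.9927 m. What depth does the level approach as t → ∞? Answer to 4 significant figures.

A dh/dt = Q_in − 0.05418 √h. Steady state requires inflow = outflow:
Q_in = 0.05418 √h_ss ⇒ √h_ss = 0.1036/0.05418 = 1.91214.
h_ss = 1.91214² = 3.65630 m. (Since h₀ = 0.9927 m < h_ss, the level will rise toward this value.)

3.656 m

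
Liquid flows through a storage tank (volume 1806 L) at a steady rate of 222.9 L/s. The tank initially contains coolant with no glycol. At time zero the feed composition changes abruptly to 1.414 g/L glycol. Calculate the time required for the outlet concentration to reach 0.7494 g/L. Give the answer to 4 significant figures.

6.117 s

Species balance on the tank: V dC/dt = Q(C_in − C), so τ = V/Q = 8.10229 s.
C(t) = C_in + (C₀ − C_in) e^(−t/τ). Set C = 0.7494 and solve for t:
e^(−t/τ) = (C − C_in)/(C₀ − C_in) = (0.7494 − 1.414)/(0 − 1.414) = 0.470014
t = −τ ln(…) = 8.10229 × 0.754992 = 6.11717 s.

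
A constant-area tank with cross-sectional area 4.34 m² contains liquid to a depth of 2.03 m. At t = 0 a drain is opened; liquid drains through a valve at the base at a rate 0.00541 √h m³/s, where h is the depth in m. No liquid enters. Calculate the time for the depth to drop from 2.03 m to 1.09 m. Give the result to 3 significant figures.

611 s

With no inflow, A dh/dt = −0.00541 √h.
Separate and integrate: 2(√h − √h₀) = −(0.00541/A) t.
t = 2A(√h₀ − √h)/0.00541 = 2·4.34·(√2.03 − √1.09)/0.00541
  = 8.6800 × (1.4248 − 1.0440) / 0.00541 = 610.89 s.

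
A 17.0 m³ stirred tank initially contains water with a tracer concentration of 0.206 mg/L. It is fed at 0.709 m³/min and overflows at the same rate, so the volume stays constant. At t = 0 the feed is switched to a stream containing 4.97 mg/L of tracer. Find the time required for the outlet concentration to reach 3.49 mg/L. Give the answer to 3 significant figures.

Accumulation = in − out for the solute gives V dC/dt = Q(C_in − C), so τ = V/Q = 23.977 min.
C(t) = C_in + (C₀ − C_in) e^(−t/τ). Set C = 3.49 and solve for t:
e^(−t/τ) = (C − C_in)/(C₀ − C_in) = (3.49 − 4.97)/(0.206 − 4.97) = 0.31066
t = −τ ln(…) = 23.977 × 1.1690 = 28.031 min.

28.0 min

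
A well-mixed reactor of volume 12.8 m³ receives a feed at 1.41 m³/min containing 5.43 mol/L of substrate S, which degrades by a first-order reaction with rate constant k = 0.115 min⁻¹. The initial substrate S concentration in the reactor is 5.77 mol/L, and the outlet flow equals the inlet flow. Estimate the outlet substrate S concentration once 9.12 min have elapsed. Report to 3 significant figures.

Species balance: V dC/dt = Q C_in − Q C − k V C.
This is linear with rate a = Q/V + k = 0.22516 min⁻¹.
C_ss = Q C_in/(Q + kV) = 2.6566 mol/L; C(t) = C_ss + (C₀ − C_ss) e^(−a t).
C(9.12) = 2.6566 + (3.1134)·e^(−0.22516·9.12) = 2.6566 + (3.1134)·0.12829 = 3.0560 mol/L.

3.06 mol/L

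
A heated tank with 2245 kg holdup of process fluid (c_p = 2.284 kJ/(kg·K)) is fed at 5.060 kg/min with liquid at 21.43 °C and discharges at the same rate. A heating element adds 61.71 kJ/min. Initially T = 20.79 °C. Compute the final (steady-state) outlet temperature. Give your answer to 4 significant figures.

M c_p dT/dt = ṁ c_p (T_in − T) + Q̇.
At steady state dT/dt = 0 ⇒ T_ss = T_in + Q̇/(ṁ c_p) = 21.43 + 61.71/(5.060·2.284) = 26.7696 °C.

26.77 °C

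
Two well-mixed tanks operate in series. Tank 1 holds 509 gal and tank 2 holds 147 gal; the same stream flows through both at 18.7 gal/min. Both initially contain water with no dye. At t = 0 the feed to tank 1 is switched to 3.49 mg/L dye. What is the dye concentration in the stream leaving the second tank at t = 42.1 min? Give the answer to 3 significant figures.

2.45 mg/L

Time constants: τᵢ = Vᵢ/Q for each well-mixed tank.
τ₁ = 509/18.7 = 27.219 min; τ₂ = 147/18.7 = 7.8610 min.
Solving the cascade with C₁(0)=C₂(0)=0 gives C₂(t) = C_in[1 − (τ₁ e^(−t/τ₁) − τ₂ e^(−t/τ₂))/(τ₁ − τ₂)].
At t = 42.1: e^(−t/τ₁) = 0.21295, e^(−t/τ₂) = 0.0047217.
C₂ = 3.49·[1 − (27.219·0.21295 − 7.8610·0.0047217)/(19.358)] = 3.49·0.70249 = 2.4517 mg/L.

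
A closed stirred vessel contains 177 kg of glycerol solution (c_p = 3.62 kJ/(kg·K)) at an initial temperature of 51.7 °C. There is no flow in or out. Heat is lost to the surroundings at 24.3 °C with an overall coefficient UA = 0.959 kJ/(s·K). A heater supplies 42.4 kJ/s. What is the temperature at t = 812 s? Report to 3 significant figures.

Unsteady energy balance on the tank contents: M c_p dT/dt = −UA(T − T_amb) + Q̇.
dT/dt = (T_ss − T)/τ with T_ss = T_amb + Q̇/UA = 24.3 + 42.4/0.959 = 68.513 °C, τ = M c_p/UA = 177·3.62/0.959 = 668.13 s.
Integrating: T(t) = T_ss + (T₀ − T_ss) e^(−t/τ).
T(812) = 68.513 + (-16.813)·0.29661 = 63.526 °C.

63.5 °C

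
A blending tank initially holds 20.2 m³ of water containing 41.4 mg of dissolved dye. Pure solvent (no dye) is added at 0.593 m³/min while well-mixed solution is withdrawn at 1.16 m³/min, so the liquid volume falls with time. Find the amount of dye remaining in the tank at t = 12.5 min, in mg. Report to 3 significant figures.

Let m(t) be the amount of dye. Volume: V(t) = V₀ + (Q_in − Q_out) t = 20.2 − 0.56700 t; V(12.5) = 13.113 m³.
No dye enters, so dm/dt = −Q_out · (m/V).
Separate: dm/m = −Q_out dt/V(t) ⇒ ln(m/m₀) = −(Q_out/(Q_in−Q_out)) ln(V/V₀).
m = m₀ (V₀/V)^(Q_out/(Q_in−Q_out)) = 41.4 × (20.2/13.113)^(-2.0459) = 17.103 mg.

17.1 mg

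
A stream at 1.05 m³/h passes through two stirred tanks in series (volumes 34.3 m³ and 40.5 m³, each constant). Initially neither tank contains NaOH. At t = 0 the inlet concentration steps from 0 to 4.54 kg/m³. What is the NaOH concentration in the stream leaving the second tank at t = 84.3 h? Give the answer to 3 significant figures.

Time constants: τᵢ = Vᵢ/Q for each well-mixed tank.
τ₁ = 34.3/1.05 = 32.667 h; τ₂ = 40.5/1.05 = 38.571 h.
Tank 1: C₁ = C_in(1 − e^(−t/τ₁)). Tank 2 (τ₁ ≠ τ₂): C₂ = C_in[1 − (τ₁ e^(−t/τ₁) − τ₂ e^(−t/τ₂))/(τ₁ − τ₂)].
At t = 84.3: e^(−t/τ₁) = 0.075728, e^(−t/τ₂) = 0.11242.
C₂ = 4.54·[1 − (32.667·0.075728 − 38.571·0.11242)/(-5.9048)] = 4.54·0.68462 = 3.1082 kg/m³.

3.11 kg/m³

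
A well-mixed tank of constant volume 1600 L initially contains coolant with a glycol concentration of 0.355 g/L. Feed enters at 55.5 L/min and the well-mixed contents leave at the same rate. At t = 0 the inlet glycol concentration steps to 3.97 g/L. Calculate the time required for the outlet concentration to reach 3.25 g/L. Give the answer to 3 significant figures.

46.5 min

Species balance: V dC/dt = Q(C_in − C) ⇒ τ = V/Q = 28.829 min.
C(t) = C_in + (C₀ − C_in) e^(−t/τ). Set C = 3.25 and solve for t:
e^(−t/τ) = (C − C_in)/(C₀ − C_in) = (3.25 − 3.97)/(0.355 − 3.97) = 0.19917
t = −τ ln(…) = 28.829 × 1.6136 = 46.518 min.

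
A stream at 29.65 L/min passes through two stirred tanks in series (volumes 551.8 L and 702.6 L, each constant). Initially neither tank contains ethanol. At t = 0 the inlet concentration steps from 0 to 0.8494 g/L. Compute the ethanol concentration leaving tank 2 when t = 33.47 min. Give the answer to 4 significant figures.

Each tank obeys Vᵢ dCᵢ/dt = Q(Cᵢ₋₁ − Cᵢ), so τᵢ = Vᵢ/Q.
τ₁ = 551.8/29.65 = 18.6105 min; τ₂ = 702.6/29.65 = 23.6965 min.
Solving the cascade with C₁(0)=C₂(0)=0 gives C₂(t) = C_in[1 − (τ₁ e^(−t/τ₁) − τ₂ e^(−t/τ₂))/(τ₁ − τ₂)].
At t = 33.47: e^(−t/τ₁) = 0.165555, e^(−t/τ₂) = 0.243547.
C₂ = 0.8494·[1 − (18.6105·0.165555 − 23.6965·0.243547)/(-5.08600)] = 0.8494·0.471071 = 0.400128 g/L.

0.4001 g/L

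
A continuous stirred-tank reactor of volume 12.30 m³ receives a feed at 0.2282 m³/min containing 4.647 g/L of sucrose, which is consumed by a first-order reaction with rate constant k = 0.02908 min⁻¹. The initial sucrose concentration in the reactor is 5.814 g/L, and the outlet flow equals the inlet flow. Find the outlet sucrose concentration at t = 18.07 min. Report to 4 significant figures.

3.503 g/L

Species balance: V dC/dt = Q C_in − Q C − k V C.
dC/dt = (Q/V) C_in − (Q/V + k) C; effective rate a = Q/V + k = 0.0185528 + 0.02908 = 0.0476328 min⁻¹.
C_ss = Q C_in/(Q + kV) = 1.80999 g/L; C(t) = C_ss + (C₀ − C_ss) e^(−a t).
C(18.07) = 1.80999 + (4.00401)·e^(−0.0476328·18.07) = 1.80999 + (4.00401)·0.422855 = 3.50311 g/L.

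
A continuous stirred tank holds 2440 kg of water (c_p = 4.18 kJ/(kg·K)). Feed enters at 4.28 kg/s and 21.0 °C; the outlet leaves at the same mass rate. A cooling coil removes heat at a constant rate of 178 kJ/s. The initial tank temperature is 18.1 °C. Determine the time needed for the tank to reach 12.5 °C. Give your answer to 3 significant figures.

902 s

Heat balance on the well-mixed liquid: M c_p dT/dt = ṁ c_p (T_in − T) − 178.
τ = M/ṁ = 570.09 s; T_ss = T_in − Q̇/(ṁ c_p) = 11.051 °C.
T(t) = T_ss + (T₀ − T_ss) e^(−t/τ). Set T = 12.5:
e^(−t/τ) = (12.5 − 11.051)/(18.1 − 11.051) = 0.20561
t = −570.09 · ln(0.20561) = 901.75 s.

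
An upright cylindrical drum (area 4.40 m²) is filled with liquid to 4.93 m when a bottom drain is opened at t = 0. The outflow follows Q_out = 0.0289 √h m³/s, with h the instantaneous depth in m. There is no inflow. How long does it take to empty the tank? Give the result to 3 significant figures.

676 s

With no inflow, A dh/dt = −0.0289 √h.
∫ h^(−1/2) dh = −(0.0289/A) ∫ dt, giving 2√h = 2√h₀ − (0.0289/A) t.
Set h = 0: 2√h₀ = (0.0289/A) t_empty ⇒ t_empty = 2A√h₀/0.0289.
t_empty = 2·4.40·√4.93/0.0289 = 8.8000·2.2204/0.0289 = 676.10 s.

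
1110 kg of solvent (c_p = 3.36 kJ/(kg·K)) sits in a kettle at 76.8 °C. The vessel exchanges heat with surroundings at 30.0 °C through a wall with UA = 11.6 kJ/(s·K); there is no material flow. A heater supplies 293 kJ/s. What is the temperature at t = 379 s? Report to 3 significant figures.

61.9 °C

First-law balance (no shaft work): M c_p dT/dt = −UA(T − T_amb) + Q̇.
dT/dt = (T_ss − T)/τ with T_ss = T_amb + Q̇/UA = 30.0 + 293/11.6 = 55.259 °C, τ = M c_p/UA = 1110·3.36/11.6 = 321.52 s.
Solution: T(t) = T_ss + (T₀ − T_ss) e^(−t/τ).
T(379) = 55.259 + (21.541)·0.30765 = 61.886 °C.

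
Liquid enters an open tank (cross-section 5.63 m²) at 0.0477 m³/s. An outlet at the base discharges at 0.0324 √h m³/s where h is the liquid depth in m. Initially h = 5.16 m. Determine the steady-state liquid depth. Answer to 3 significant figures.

2.17 m

Volume balance on the tank: A dh/dt = Q_in − 0.0324 √h. At steady state dh/dt = 0:
Q_in = 0.0324 √h_ss ⇒ √h_ss = 0.0477/0.0324 = 1.4722.
h_ss = 1.4722² = 2.1674 m. (Since h₀ = 5.16 m > h_ss, the level will fall toward this value.)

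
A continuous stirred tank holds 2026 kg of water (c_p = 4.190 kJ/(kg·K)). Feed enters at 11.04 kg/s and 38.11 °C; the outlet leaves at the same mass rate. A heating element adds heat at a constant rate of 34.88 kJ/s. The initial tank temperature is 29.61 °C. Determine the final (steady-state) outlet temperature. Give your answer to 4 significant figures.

38.86 °C

First-law balance (no shaft work): M c_p dT/dt = ṁ c_p (T_in − T) + 34.88.
At steady state dT/dt = 0 ⇒ T_ss = T_in + Q̇/(ṁ c_p) = 38.11 + 34.88/(11.04·4.190) = 38.8640 °C.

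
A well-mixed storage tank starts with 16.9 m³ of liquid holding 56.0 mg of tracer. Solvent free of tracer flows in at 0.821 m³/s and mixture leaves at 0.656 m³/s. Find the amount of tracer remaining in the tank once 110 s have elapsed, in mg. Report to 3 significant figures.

3.08 mg

Total volume: dV/dt = Q_in − Q_out = 0.16500 m³/s, so V(t) = 16.9 + 0.16500 t and V(110) = 35.050 m³.
Solute balance: dm/dt = 0 − Q_out C = −Q_out m/V(t).
dm/m = −Q_out dt/(V₀ + 0.16500 t); integrating gives ln(m/m₀) = −(Q_out/(Q_in−Q_out)) ln(V/V₀).
m = m₀ (V₀/V)^(Q_out/(Q_in−Q_out)) = 56.0 × (16.9/35.050)^(3.9758) = 3.0808 mg.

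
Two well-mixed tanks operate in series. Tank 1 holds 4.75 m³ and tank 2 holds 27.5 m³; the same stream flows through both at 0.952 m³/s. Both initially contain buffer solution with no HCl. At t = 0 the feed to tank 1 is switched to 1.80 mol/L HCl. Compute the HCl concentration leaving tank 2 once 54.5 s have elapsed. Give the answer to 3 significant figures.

Species balance on tank i: dCᵢ/dt = (Cᵢ₋₁ − Cᵢ)/τᵢ with τᵢ = Vᵢ/Q.
τ₁ = 4.75/0.952 = 4.9895 s; τ₂ = 27.5/0.952 = 28.887 s.
Tank 1: C₁ = C_in(1 − e^(−t/τ₁)). Tank 2 (τ₁ ≠ τ₂): C₂ = C_in[1 − (τ₁ e^(−t/τ₁) − τ₂ e^(−t/τ₂))/(τ₁ − τ₂)].
At t = 54.5: e^(−t/τ₁) = 1.8039e-05, e^(−t/τ₂) = 0.15157.
C₂ = 1.80·[1 − (4.9895·1.8039e-05 − 28.887·0.15157)/(-23.897)] = 1.80·0.81678 = 1.4702 mol/L.

1.47 mol/L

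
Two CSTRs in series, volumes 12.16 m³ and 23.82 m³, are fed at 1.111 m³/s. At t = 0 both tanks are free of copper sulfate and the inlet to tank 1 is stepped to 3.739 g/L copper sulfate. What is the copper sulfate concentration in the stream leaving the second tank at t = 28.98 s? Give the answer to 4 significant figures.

Each tank obeys Vᵢ dCᵢ/dt = Q(Cᵢ₋₁ − Cᵢ), so τᵢ = Vᵢ/Q.
τ₁ = 12.16/1.111 = 10.9451 s; τ₂ = 23.82/1.111 = 21.4401 s.
Tank 1: C₁ = C_in(1 − e^(−t/τ₁)). Tank 2 (τ₁ ≠ τ₂): C₂ = C_in[1 − (τ₁ e^(−t/τ₁) − τ₂ e^(−t/τ₂))/(τ₁ − τ₂)].
At t = 28.98: e^(−t/τ₁) = 0.0708095, e^(−t/τ₂) = 0.258808.
C₂ = 3.739·[1 − (10.9451·0.0708095 − 21.4401·0.258808)/(-10.4950)] = 3.739·0.545133 = 2.03825 g/L.

2.038 g/L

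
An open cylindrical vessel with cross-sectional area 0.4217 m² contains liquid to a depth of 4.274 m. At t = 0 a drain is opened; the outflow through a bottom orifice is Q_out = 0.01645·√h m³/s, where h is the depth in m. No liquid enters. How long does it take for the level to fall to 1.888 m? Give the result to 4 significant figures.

Volume balance on the tank: A dh/dt = −0.01645 √h.
∫ h^(−1/2) dh = −(0.01645/A) ∫ dt, giving 2√h = 2√h₀ − (0.01645/A) t.
t = 2A(√h₀ − √h)/0.01645 = 2·0.4217·(√4.274 − √1.888)/0.01645
  = 0.843400 × (2.06737 − 1.37405) / 0.01645 = 35.5469 s.

35.55 s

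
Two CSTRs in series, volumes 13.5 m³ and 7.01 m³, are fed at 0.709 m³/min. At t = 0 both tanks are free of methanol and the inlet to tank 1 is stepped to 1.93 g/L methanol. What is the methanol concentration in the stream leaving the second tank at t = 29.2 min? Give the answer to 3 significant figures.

1.17 g/L

Species balance on tank i: dCᵢ/dt = (Cᵢ₋₁ − Cᵢ)/τᵢ with τᵢ = Vᵢ/Q.
τ₁ = 13.5/0.709 = 19.041 min; τ₂ = 7.01/0.709 = 9.8872 min.
Solving the cascade with C₁(0)=C₂(0)=0 gives C₂(t) = C_in[1 − (τ₁ e^(−t/τ₁) − τ₂ e^(−t/τ₂))/(τ₁ − τ₂)].
At t = 29.2: e^(−t/τ₁) = 0.21577, e^(−t/τ₂) = 0.052166.
C₂ = 1.93·[1 − (19.041·0.21577 − 9.8872·0.052166)/(9.1537)] = 1.93·0.60752 = 1.1725 g/L.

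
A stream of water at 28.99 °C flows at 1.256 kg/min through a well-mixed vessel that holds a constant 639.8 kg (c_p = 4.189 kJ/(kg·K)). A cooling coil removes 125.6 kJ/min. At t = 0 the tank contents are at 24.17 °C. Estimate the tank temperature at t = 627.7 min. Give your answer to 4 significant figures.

M c_p dT/dt = ṁ c_p (T_in − T) − Q̇.
Rearrange: dT/dt = (T_ss − T)/τ with τ = M/ṁ = 509.395 min and T_ss = T_in − Q̇/(ṁ c_p) = 5.11795 °C.
Solution: T(t) = T_ss + (T₀ − T_ss) e^(−t/τ).
T(627.7) = 5.11795 + (19.0520)·e^(−627.7/509.395) = 5.11795 + (19.0520)·0.291637 = 10.6742 °C.

10.67 °C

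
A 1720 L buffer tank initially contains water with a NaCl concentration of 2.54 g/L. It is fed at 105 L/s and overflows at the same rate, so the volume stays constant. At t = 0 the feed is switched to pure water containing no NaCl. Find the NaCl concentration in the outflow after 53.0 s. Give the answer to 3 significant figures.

0.0999 g/L

Accumulation = in − out for the solute gives V dC/dt = Q(C_in − C).
Time constant τ = V/Q = 1720/105 = 16.381 s.
C approaches C_in exponentially: C(t) = C_in + (C₀ − C_in) e^(−t/τ).
C(53.0) = 0 + (2.54 − 0)·e^(−53.0/16.381) = 0 + (2.5400)·0.039342 = 0.099928 g/L.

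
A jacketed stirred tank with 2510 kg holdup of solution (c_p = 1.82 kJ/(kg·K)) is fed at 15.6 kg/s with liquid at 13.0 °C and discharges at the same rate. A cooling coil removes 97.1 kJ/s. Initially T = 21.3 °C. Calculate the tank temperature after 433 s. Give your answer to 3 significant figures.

10.4 °C

Energy balance: M c_p dT/dt = ṁ c_p (T_in − T) − 97.1.
Rearrange: dT/dt = (T_ss − T)/τ with τ = M/ṁ = 160.90 s and T_ss = T_in − Q̇/(ṁ c_p) = 9.5800 °C.
T approaches T_ss exponentially: T(t) = T_ss + (T₀ − T_ss) e^(−t/τ).
T(433) = 9.5800 + (11.720)·e^(−433/160.90) = 9.5800 + (11.720)·0.067803 = 10.375 °C.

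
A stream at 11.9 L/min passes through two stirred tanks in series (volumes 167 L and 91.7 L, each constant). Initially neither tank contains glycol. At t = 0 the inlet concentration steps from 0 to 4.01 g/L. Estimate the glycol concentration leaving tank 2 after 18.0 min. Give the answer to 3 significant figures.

Each tank obeys Vᵢ dCᵢ/dt = Q(Cᵢ₋₁ − Cᵢ), so τᵢ = Vᵢ/Q.
τ₁ = 167/11.9 = 14.034 min; τ₂ = 91.7/11.9 = 7.7059 min.
Tank 1: C₁ = C_in(1 − e^(−t/τ₁)). Tank 2 (τ₁ ≠ τ₂): C₂ = C_in[1 − (τ₁ e^(−t/τ₁) − τ₂ e^(−t/τ₂))/(τ₁ − τ₂)].
At t = 18.0: e^(−t/τ₁) = 0.27731, e^(−t/τ₂) = 0.096726.
C₂ = 4.01·[1 − (14.034·0.27731 − 7.7059·0.096726)/(6.3277)] = 4.01·0.50278 = 2.0162 g/L.

2.02 g/L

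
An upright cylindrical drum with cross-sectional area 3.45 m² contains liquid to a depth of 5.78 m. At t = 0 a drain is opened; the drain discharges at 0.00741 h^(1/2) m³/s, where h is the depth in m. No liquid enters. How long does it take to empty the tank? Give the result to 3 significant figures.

Mass balance (ρ constant): A dh/dt = −0.00741 √h.
Separate and integrate: 2(√h − √h₀) = −(0.00741/A) t.
Set h = 0: 2√h₀ = (0.00741/A) t_empty ⇒ t_empty = 2A√h₀/0.00741.
t_empty = 2·3.45·√5.78/0.00741 = 6.9000·2.4042/0.00741 = 2238.7 s.

2240 s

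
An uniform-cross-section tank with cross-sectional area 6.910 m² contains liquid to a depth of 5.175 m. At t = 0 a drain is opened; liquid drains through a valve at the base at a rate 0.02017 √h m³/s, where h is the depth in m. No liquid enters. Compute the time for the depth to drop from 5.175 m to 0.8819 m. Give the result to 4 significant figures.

915.2 s

A dh/dt = −Q_out = −0.02017 √h.
Separate and integrate: 2(√h − √h₀) = −(0.02017/A) t.
t = 2A(√h₀ − √h)/0.02017 = 2·6.910·(√5.175 − √0.8819)/0.02017
  = 13.8200 × (2.27486 − 0.939095) / 0.02017 = 915.236 s.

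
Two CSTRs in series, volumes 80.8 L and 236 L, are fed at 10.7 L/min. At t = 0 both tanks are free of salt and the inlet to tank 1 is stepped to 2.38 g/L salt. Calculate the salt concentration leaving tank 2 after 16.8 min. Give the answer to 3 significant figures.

0.824 g/L

Species balance on tank i: dCᵢ/dt = (Cᵢ₋₁ − Cᵢ)/τᵢ with τᵢ = Vᵢ/Q.
τ₁ = 80.8/10.7 = 7.5514 min; τ₂ = 236/10.7 = 22.056 min.
Tank 1: C₁ = C_in(1 − e^(−t/τ₁)). Tank 2 (τ₁ ≠ τ₂): C₂ = C_in[1 − (τ₁ e^(−t/τ₁) − τ₂ e^(−t/τ₂))/(τ₁ − τ₂)].
At t = 16.8: e^(−t/τ₁) = 0.10809, e^(−t/τ₂) = 0.46687.
C₂ = 2.38·[1 − (7.5514·0.10809 − 22.056·0.46687)/(-14.505)] = 2.38·0.34634 = 0.82428 g/L.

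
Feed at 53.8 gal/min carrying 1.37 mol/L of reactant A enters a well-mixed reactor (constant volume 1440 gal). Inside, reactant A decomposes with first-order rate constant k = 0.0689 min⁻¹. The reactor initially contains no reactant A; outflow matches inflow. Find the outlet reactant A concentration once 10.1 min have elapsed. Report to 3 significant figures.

Species balance: V dC/dt = Q C_in − Q C − k V C.
This is linear with rate a = Q/V + k = 0.10626 min⁻¹.
C_ss = Q C_in/(Q + kV) = 0.48169 mol/L; C(t) = C_ss + (C₀ − C_ss) e^(−a t).
C(10.1) = 0.48169 + (-0.48169)·e^(−0.10626·10.1) = 0.48169 + (-0.48169)·0.34190 = 0.31700 mol/L.

0.317 mol/L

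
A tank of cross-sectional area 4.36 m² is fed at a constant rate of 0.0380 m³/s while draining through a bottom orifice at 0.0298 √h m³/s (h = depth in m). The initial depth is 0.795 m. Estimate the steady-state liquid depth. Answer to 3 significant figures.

1.63 m

Unsteady balance on liquid volume: A dh/dt = Q_in − 0.0298 √h. At steady state dh/dt = 0:
Q_in = 0.0298 √h_ss ⇒ √h_ss = 0.0380/0.0298 = 1.2752.
h_ss = 1.2752² = 1.6261 m. (Since h₀ = 0.795 m < h_ss, the level will rise toward this value.)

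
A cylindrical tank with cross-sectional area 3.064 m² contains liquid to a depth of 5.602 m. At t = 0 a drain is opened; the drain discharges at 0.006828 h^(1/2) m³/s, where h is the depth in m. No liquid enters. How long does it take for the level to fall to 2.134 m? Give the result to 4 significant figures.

With no inflow, A dh/dt = −0.006828 √h.
Separate and integrate: 2(√h − √h₀) = −(0.006828/A) t.
t = 2A(√h₀ − √h)/0.006828 = 2·3.064·(√5.602 − √2.134)/0.006828
  = 6.12800 × (2.36685 − 1.46082) / 0.006828 = 813.147 s.

813.1 s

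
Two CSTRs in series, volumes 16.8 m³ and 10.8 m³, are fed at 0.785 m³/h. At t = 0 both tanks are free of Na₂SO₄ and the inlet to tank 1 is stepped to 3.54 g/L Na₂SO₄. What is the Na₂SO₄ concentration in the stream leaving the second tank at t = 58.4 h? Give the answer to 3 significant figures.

2.98 g/L

Time constants: τᵢ = Vᵢ/Q for each well-mixed tank.
τ₁ = 16.8/0.785 = 21.401 h; τ₂ = 10.8/0.785 = 13.758 h.
Solving the cascade with C₁(0)=C₂(0)=0 gives C₂(t) = C_in[1 − (τ₁ e^(−t/τ₁) − τ₂ e^(−t/τ₂))/(τ₁ − τ₂)].
At t = 58.4: e^(−t/τ₁) = 0.065297, e^(−t/τ₂) = 0.014338.
C₂ = 3.54·[1 − (21.401·0.065297 − 13.758·0.014338)/(7.6433)] = 3.54·0.84298 = 2.9841 g/L.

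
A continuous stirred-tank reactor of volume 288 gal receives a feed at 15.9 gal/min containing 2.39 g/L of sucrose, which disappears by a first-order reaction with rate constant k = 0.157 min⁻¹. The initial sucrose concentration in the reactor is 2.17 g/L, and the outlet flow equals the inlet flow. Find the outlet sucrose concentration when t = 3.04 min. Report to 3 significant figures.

V dC/dt = Q(C_in − C) − k V C.
dC/dt = (Q/V) C_in − (Q/V + k) C; effective rate a = Q/V + k = 0.055208 + 0.157 = 0.21221 min⁻¹.
C_ss = Q C_in/(Q + kV) = 0.62178 g/L; C(t) = C_ss + (C₀ − C_ss) e^(−a t).
C(3.04) = 0.62178 + (1.5482)·e^(−0.21221·3.04) = 0.62178 + (1.5482)·0.52460 = 1.4340 g/L.

1.43 g/L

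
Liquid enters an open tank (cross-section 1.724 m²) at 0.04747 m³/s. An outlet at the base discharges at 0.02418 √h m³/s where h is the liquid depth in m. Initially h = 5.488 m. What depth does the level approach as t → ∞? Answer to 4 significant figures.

3.854 m

Accumulation of liquid (constant cross-section A): A dh/dt = Q_in − 0.02418 √h. At steady state dh/dt = 0:
Q_in = 0.02418 √h_ss ⇒ √h_ss = 0.04747/0.02418 = 1.96319.
h_ss = 1.96319² = 3.85413 m. (Since h₀ = 5.488 m > h_ss, the level will fall toward this value.)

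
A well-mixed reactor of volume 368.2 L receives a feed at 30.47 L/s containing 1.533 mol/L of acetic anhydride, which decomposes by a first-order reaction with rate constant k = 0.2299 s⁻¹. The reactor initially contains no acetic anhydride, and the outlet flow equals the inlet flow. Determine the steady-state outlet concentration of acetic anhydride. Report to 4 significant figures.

0.4058 mol/L

Accumulation = in − out − consumed: V dC/dt = Q C_in − Q C − k V C.
Steady state (dC/dt = 0): C_ss = Q C_in/(Q + kV) = C_in/(1 + kV/Q).
C_ss = 30.47·1.533/(30.47 + 0.2299·368.2) = 46.7105/115.119 = 0.405758 mol/L.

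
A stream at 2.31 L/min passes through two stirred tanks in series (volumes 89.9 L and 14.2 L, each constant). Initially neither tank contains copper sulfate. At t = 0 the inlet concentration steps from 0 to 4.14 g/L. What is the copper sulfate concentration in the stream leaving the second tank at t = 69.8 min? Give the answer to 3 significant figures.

3.32 g/L

Each tank obeys Vᵢ dCᵢ/dt = Q(Cᵢ₋₁ − Cᵢ), so τᵢ = Vᵢ/Q.
τ₁ = 89.9/2.31 = 38.918 min; τ₂ = 14.2/2.31 = 6.1472 min.
Solving the cascade with C₁(0)=C₂(0)=0 gives C₂(t) = C_in[1 − (τ₁ e^(−t/τ₁) − τ₂ e^(−t/τ₂))/(τ₁ − τ₂)].
At t = 69.8: e^(−t/τ₁) = 0.16637, e^(−t/τ₂) = 1.1713e-05.
C₂ = 4.14·[1 − (38.918·0.16637 − 6.1472·1.1713e-05)/(32.771)] = 4.14·0.80242 = 3.3220 g/L.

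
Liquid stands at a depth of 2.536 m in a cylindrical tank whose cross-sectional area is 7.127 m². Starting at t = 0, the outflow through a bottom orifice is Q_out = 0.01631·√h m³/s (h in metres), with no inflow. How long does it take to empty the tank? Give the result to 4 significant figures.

1392 s

Accumulation of liquid (constant cross-section A): A dh/dt = −0.01631 √h.
Separate and integrate: 2(√h − √h₀) = −(0.01631/A) t.
Set h = 0: 2√h₀ = (0.01631/A) t_empty ⇒ t_empty = 2A√h₀/0.01631.
t_empty = 2·7.127·√2.536/0.01631 = 14.2540·1.59248/0.01631 = 1391.74 s.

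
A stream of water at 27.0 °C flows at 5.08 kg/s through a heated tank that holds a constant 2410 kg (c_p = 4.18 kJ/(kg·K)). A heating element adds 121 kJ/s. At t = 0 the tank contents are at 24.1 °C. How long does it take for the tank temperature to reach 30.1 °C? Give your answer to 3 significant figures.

M c_p dT/dt = ṁ c_p (T_in − T) + Q̇.
τ = M/ṁ = 474.41 s; T_ss = T_in + Q̇/(ṁ c_p) = 32.698 °C.
T(t) = T_ss + (T₀ − T_ss) e^(−t/τ). Set T = 30.1:
e^(−t/τ) = (30.1 − 32.698)/(24.1 − 32.698) = 0.30219
t = −474.41 · ln(0.30219) = 567.73 s.

568 s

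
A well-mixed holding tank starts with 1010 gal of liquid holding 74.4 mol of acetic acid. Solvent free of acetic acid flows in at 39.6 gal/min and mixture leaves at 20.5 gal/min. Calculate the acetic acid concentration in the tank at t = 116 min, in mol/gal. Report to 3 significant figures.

Total volume: dV/dt = Q_in − Q_out = 19.100 gal/min, so V(t) = 1010 + 19.100 t and V(116) = 3225.6 gal.
Species balance (pure solvent in): dm/dt = −Q_out · m/V(t).
Separate: dm/m = −Q_out dt/V(t) ⇒ ln(m/m₀) = −(Q_out/(Q_in−Q_out)) ln(V/V₀).
m = m₀ (V₀/V)^(Q_out/(Q_in−Q_out)) = 74.4 × (1010/3225.6)^(1.0733) = 21.395 mol.
C = m/V = 21.395/3225.6 = 0.0066330 mol/gal.

0.00663 mol/gal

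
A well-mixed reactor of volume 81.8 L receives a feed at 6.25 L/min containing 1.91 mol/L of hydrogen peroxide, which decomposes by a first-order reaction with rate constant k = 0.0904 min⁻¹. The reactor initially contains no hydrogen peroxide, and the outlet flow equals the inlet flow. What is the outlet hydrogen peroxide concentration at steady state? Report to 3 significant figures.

0.875 mol/L

Species balance: V dC/dt = Q C_in − Q C − k V C.
Steady state (dC/dt = 0): C_ss = Q C_in/(Q + kV) = C_in/(1 + kV/Q).
C_ss = 6.25·1.91/(6.25 + 0.0904·81.8) = 11.938/13.645 = 0.87488 mol/L.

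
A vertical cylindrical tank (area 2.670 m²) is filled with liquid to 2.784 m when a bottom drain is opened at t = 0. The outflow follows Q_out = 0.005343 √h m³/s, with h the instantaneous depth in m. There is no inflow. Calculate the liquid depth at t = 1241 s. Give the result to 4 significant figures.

Accumulation of liquid (constant cross-section A): A dh/dt = −0.005343 √h.
∫ h^(−1/2) dh = −(0.005343/A) ∫ dt, giving 2√h = 2√h₀ − (0.005343/A) t.
√h = √2.784 − 0.005343·1241/(2·2.670) = 1.66853 − 1.24170 = 0.426835.
h = 0.426835² = 0.182188 m.

0.1822 m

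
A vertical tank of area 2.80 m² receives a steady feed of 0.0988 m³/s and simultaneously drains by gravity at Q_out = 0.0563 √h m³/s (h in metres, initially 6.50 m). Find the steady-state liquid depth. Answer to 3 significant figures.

3.08 m

Level balance: A dh/dt = 0.0988 − 0.0563 √h. Setting dh/dt = 0:
Q_in = 0.0563 √h_ss ⇒ √h_ss = 0.0988/0.0563 = 1.7549.
h_ss = 1.7549² = 3.0796 m. (Since h₀ = 6.50 m > h_ss, the level will fall toward this value.)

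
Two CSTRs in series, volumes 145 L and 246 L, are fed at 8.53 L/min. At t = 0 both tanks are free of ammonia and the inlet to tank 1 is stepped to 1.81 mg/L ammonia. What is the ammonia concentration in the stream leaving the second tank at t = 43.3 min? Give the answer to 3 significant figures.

1.03 mg/L

Time constants: τᵢ = Vᵢ/Q for each well-mixed tank.
τ₁ = 145/8.53 = 16.999 min; τ₂ = 246/8.53 = 28.839 min.
Solving the cascade with C₁(0)=C₂(0)=0 gives C₂(t) = C_in[1 − (τ₁ e^(−t/τ₁) − τ₂ e^(−t/τ₂))/(τ₁ − τ₂)].
At t = 43.3: e^(−t/τ₁) = 0.078298, e^(−t/τ₂) = 0.22281.
C₂ = 1.81·[1 − (16.999·0.078298 − 28.839·0.22281)/(-11.841)] = 1.81·0.56971 = 1.0312 mg/L.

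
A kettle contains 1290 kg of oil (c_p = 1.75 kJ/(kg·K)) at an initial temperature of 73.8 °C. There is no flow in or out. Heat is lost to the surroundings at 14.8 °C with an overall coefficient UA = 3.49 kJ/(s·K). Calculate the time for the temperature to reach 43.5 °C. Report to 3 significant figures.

Lumped-capacitance energy balance: M c_p dT/dt = UA(T_amb − T).
τ = M c_p/UA = 646.85 s; T_ss = T_amb = 14.800 °C.
T(t) = T_ss + (T₀ − T_ss)e^(−t/τ); set T = 43.5:
t = −τ ln[(T − T_ss)/(T₀ − T_ss)] = −646.85 · ln(0.48644) = 466.14 s.

466 s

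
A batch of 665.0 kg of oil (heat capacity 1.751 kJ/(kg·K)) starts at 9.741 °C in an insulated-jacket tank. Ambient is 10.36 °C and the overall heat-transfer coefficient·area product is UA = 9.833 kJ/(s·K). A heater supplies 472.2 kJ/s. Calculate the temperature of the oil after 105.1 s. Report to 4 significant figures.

38.36 °C

Lumped-capacitance energy balance: M c_p dT/dt = UA(T_amb − T) + Q̇.
dT/dt = (T_ss − T)/τ with T_ss = T_amb + Q̇/UA = 10.36 + 472.2/9.833 = 58.3820 °C, τ = M c_p/UA = 665.0·1.751/9.833 = 118.419 s.
This is linear first-order; T(t) = T_ss + (T₀ − T_ss) e^(−t/τ).
T(105.1) = 58.3820 + (-48.6410)·0.411673 = 38.3578 °C.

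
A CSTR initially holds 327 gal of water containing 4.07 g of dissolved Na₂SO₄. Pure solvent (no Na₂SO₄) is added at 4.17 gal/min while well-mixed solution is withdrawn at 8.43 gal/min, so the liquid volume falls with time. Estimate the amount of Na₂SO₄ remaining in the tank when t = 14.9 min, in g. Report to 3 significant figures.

Let m(t) be the amount of Na₂SO₄. Volume: V(t) = V₀ + (Q_in − Q_out) t = 327 − 4.2600 t; V(14.9) = 263.53 gal.
No Na₂SO₄ enters, so dm/dt = −Q_out · (m/V).
Separate: dm/m = −Q_out dt/V(t) ⇒ ln(m/m₀) = −(Q_out/(Q_in−Q_out)) ln(V/V₀).
m = m₀ (V₀/V)^(Q_out/(Q_in−Q_out)) = 4.07 × (327/263.53)^(-1.9789) = 2.6554 g.

2.66 g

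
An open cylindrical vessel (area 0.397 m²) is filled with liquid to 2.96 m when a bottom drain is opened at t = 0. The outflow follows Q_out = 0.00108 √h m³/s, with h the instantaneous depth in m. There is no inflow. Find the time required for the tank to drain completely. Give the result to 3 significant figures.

1260 s

A dh/dt = −Q_out = −0.00108 √h.
∫ h^(−1/2) dh = −(0.00108/A) ∫ dt, giving 2√h = 2√h₀ − (0.00108/A) t.
Tank is empty when √h = 0: t_empty = 2A√h₀/0.00108.
t_empty = 2·0.397·√2.96/0.00108 = 0.79400·1.7205/0.00108 = 1264.9 s.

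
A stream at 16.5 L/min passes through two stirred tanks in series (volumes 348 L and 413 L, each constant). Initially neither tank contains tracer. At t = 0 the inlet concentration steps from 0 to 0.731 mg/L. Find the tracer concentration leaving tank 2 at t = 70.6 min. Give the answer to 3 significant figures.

0.592 mg/L

Each tank obeys Vᵢ dCᵢ/dt = Q(Cᵢ₋₁ − Cᵢ), so τᵢ = Vᵢ/Q.
τ₁ = 348/16.5 = 21.091 min; τ₂ = 413/16.5 = 25.030 min.
Solving the cascade with C₁(0)=C₂(0)=0 gives C₂(t) = C_in[1 − (τ₁ e^(−t/τ₁) − τ₂ e^(−t/τ₂))/(τ₁ − τ₂)].
At t = 70.6: e^(−t/τ₁) = 0.035175, e^(−t/τ₂) = 0.059571.
C₂ = 0.731·[1 − (21.091·0.035175 − 25.030·0.059571)/(-3.9394)] = 0.731·0.80982 = 0.59198 mg/L.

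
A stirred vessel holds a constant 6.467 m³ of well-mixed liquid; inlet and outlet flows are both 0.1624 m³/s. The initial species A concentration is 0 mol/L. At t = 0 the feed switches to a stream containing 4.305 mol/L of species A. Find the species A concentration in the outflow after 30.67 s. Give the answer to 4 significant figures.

Accumulation = in − out for the solute gives V dC/dt = Q(C_in − C).
Time constant τ = V/Q = 6.467/0.1624 = 39.8214 s.
C approaches C_in exponentially: C(t) = C_in + (C₀ − C_in) e^(−t/τ).
C(30.67) = 4.305 + (0 − 4.305)·e^(−30.67/39.8214) = 4.305 + (-4.30500)·0.462926 = 2.31210 mol/L.

2.312 mol/L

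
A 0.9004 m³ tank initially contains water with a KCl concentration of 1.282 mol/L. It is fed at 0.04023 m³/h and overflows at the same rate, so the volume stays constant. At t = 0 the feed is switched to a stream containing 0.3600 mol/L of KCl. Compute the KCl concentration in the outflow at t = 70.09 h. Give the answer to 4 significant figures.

Species balance on the tank: V dC/dt = Q(C_in − C).
So dC/dt = (C_in − C)/τ with τ = V/Q = 0.9004/0.04023 = 22.3813 h.
This is linear first-order; C(t) = C_in + (C₀ − C_in) e^(−t/τ).
C(70.09) = 0.3600 + (1.282 − 0.3600)·e^(−70.09/22.3813) = 0.3600 + (0.922000)·0.0436465 = 0.400242 mol/L.

0.4002 mol/L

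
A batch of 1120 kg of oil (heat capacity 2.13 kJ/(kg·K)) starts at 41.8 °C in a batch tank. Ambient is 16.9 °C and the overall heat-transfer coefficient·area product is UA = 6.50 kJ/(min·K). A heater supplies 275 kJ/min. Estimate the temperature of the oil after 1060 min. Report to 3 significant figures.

58.2 °C

Lumped-capacitance energy balance: M c_p dT/dt = UA(T_amb − T) + Q̇.
dT/dt = (T_ss − T)/τ with T_ss = T_amb + Q̇/UA = 16.9 + 275/6.50 = 59.208 °C, τ = M c_p/UA = 1120·2.13/6.50 = 367.02 min.
T approaches T_ss exponentially: T(t) = T_ss + (T₀ − T_ss) e^(−t/τ).
T(1060) = 59.208 + (-17.408)·0.055678 = 58.238 °C.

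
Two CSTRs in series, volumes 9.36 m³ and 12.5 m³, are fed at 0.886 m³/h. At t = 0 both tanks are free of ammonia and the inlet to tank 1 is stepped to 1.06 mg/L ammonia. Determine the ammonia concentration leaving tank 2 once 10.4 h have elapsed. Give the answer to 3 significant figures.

0.222 mg/L

Species balance on tank i: dCᵢ/dt = (Cᵢ₋₁ − Cᵢ)/τᵢ with τᵢ = Vᵢ/Q.
τ₁ = 9.36/0.886 = 10.564 h; τ₂ = 12.5/0.886 = 14.108 h.
Tank 1: C₁ = C_in(1 − e^(−t/τ₁)). Tank 2 (τ₁ ≠ τ₂): C₂ = C_in[1 − (τ₁ e^(−t/τ₁) − τ₂ e^(−t/τ₂))/(τ₁ − τ₂)].
At t = 10.4: e^(−t/τ₁) = 0.37365, e^(−t/τ₂) = 0.47847.
C₂ = 1.06·[1 − (10.564·0.37365 − 14.108·0.47847)/(-3.5440)] = 1.06·0.20904 = 0.22159 mg/L.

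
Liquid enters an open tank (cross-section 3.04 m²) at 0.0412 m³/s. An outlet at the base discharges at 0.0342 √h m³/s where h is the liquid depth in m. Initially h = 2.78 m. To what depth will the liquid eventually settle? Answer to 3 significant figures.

Level balance: A dh/dt = 0.0412 − 0.0342 √h. Setting dh/dt = 0:
Q_in = 0.0342 √h_ss ⇒ √h_ss = 0.0412/0.0342 = 1.2047.
h_ss = 1.2047² = 1.4512 m. (Since h₀ = 2.78 m > h_ss, the level will fall toward this value.)

1.45 m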